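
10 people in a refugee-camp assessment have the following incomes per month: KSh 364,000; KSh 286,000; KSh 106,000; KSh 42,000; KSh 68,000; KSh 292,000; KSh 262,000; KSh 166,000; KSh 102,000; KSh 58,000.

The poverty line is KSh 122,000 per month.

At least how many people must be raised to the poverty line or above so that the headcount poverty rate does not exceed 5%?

Currently q = 5 of N = 10 are below the line (H = 0.500).
A headcount ratio of at most 5% allows at most ⌊0.05 × 10⌋ = 0 poor people.
So at least 5 − 0 = 5 must be lifted.

5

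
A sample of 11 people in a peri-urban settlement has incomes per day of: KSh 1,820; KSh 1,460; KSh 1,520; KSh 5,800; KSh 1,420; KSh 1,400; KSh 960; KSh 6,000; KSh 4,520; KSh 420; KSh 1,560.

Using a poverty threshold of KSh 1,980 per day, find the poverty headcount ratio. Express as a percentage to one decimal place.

72.7%

8 of the 11 people have income below KSh 1,980.
H = 8/11 = 72.7%.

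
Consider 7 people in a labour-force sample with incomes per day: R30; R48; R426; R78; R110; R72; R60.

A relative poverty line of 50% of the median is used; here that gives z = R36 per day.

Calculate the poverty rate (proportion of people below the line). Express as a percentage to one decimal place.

14.3%

1 of the 7 people have income below R36.
H = 1/7 = 14.3%.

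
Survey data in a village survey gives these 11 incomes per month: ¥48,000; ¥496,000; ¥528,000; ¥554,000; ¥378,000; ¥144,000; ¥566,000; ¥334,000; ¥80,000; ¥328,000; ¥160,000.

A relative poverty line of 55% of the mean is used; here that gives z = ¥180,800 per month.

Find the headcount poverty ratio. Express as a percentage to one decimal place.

36.4%

4 of the 11 households have income below ¥180,800.
H = 4/11 = 36.4%.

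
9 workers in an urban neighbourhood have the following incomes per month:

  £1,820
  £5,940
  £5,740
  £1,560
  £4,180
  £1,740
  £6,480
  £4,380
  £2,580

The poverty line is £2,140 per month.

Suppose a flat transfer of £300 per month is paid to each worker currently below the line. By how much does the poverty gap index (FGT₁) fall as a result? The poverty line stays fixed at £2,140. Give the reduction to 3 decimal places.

0.047

Before: below the line — £1,560, £1,740, £1,820; poverty gap index (FGT₁) = 0.06750.
After the £300 transfer: below the line — £1,860, £2,040, £2,120; poverty gap index (FGT₁) = 0.02077.
Reduction = 0.06750 − 0.02077 = 0.047.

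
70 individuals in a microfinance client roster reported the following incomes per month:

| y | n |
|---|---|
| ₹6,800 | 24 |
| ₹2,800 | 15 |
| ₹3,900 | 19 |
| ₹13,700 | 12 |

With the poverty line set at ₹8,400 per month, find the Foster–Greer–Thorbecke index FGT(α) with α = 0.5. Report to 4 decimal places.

0.5233

Below the line: 15×₹2,800, 19×₹3,900, 24×₹6,800 (q = 58 of N = 70).
Shortfall ratios: (8400−2800)/8400 = 0.6667 (×15); (8400−3900)/8400 = 0.5357 (×19); (8400−6800)/8400 = 0.1905 (×24).
Raised to α = 0.5: 0.81650 (×15); 0.73193 (×19); 0.43644 (×24).
Sum = 36.628483; FGT(0.5) = 36.628483 / 70 = 0.5233.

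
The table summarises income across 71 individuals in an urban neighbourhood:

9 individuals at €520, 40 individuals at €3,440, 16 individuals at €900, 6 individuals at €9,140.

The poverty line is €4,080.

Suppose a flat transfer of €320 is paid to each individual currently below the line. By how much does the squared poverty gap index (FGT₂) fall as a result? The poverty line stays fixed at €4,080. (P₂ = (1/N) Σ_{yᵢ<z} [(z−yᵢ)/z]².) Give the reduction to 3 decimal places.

0.053

Before: below the line — 9×€520, 16×€900, 40×€3,440; squared poverty gap index (FGT₂) = 0.24727.
After the €320 transfer: below the line — 9×€840, 16×€1,220, 40×€3,760; squared poverty gap index (FGT₂) = 0.19414.
Reduction = 0.24727 − 0.19414 = 0.053.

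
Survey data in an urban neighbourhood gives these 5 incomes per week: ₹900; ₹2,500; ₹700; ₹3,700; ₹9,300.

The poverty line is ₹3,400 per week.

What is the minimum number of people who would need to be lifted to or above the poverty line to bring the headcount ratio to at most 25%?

2

Currently q = 3 of N = 5 are below the line (H = 0.600).
A headcount ratio of at most 25% allows at most ⌊0.25 × 5⌋ = 1 poor people.
So at least 3 − 1 = 2 must be lifted.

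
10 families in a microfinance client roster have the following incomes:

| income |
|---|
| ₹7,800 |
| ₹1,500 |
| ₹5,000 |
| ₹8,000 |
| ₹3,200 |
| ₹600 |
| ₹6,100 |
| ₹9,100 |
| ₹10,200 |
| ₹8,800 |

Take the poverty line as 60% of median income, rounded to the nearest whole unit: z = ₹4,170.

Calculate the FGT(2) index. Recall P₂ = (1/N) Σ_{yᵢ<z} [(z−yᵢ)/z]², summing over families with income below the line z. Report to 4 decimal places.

0.1197

Below the line: ₹600, ₹1,500, ₹3,200 (q = 3 of N = 10).
Shortfall ratios: (4170−600)/4170 = 0.8561; (4170−1500)/4170 = 0.6403; (4170−3200)/4170 = 0.2326.
Squared: 0.7329; 0.4100; 0.0541.
Sum = 1.197011; P₂ = 1.197011 / 10 = 0.1197.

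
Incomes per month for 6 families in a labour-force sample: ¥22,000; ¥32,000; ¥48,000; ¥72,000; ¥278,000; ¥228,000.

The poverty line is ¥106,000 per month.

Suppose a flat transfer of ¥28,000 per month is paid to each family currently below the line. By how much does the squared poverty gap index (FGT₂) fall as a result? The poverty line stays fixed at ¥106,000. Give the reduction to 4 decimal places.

Before: below the line — ¥22,000, ¥32,000, ¥48,000, ¥72,000; squared poverty gap index (FGT₂) = 0.252937.
After the ¥28,000 transfer: below the line — ¥50,000, ¥60,000, ¥76,000, ¥100,000; squared poverty gap index (FGT₂) = 0.091788.
Reduction = 0.252937 − 0.091788 = 0.1611.

0.1611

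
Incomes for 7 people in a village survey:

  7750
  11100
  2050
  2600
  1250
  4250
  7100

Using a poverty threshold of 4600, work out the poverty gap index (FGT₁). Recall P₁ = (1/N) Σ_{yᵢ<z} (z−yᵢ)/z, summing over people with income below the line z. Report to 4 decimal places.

0.2562

Below the line: 1250, 2050, 2600, 4250 (q = 4 of N = 7).
Gap ratios (z−y)/z: (4600−1250)/4600 = 0.7283; (4600−2050)/4600 = 0.5543; (4600−2600)/4600 = 0.4348; (4600−4250)/4600 = 0.0761.
Sum of shortfalls = 1.793478; P₁ averages over all N: 1.793478 / 7 = 0.2562.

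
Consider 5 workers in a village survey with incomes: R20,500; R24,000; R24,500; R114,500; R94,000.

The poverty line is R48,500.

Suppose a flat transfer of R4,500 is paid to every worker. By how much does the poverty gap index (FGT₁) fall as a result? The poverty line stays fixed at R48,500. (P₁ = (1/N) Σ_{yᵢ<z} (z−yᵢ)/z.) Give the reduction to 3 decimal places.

Before: below the line — R20,500, R24,000, R24,500; poverty gap index (FGT₁) = 0.31546.
After the R4,500 transfer: below the line — R25,000, R28,500, R29,000; poverty gap index (FGT₁) = 0.25979.
Reduction = 0.31546 − 0.25979 = 0.056.

0.056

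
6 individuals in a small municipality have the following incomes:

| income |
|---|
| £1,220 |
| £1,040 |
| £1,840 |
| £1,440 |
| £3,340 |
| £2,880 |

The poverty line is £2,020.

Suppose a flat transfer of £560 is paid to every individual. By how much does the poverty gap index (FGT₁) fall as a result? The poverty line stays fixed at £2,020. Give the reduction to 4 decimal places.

0.1535

Before: below the line — £1,040, £1,220, £1,440, £1,840; poverty gap index (FGT₁) = 0.209571.
After the £560 transfer: below the line — £1,600, £1,780, £2,000; poverty gap index (FGT₁) = 0.056106.
Reduction = 0.209571 − 0.056106 = 0.1535.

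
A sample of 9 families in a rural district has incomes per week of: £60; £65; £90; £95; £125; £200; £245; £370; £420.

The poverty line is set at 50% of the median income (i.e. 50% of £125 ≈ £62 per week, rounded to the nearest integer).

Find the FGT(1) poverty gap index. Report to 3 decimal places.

Incomes under z: £60 (q = 1 of N = 9).
Shortfall ratios: (62−60)/62 = 0.0323.
Σ = 0.032258. Dividing by the full population N = 9 gives P₁ = 0.004.

0.004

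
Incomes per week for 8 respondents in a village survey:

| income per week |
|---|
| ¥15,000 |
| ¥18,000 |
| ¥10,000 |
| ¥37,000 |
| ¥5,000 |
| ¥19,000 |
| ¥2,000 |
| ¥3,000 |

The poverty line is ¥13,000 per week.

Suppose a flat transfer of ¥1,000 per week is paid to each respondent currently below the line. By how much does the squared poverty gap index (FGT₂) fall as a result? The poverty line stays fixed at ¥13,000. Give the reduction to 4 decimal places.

0.0444

Before: below the line — ¥2,000, ¥3,000, ¥5,000, ¥10,000; squared poverty gap index (FGT₂) = 0.217456.
After the ¥1,000 transfer: below the line — ¥3,000, ¥4,000, ¥6,000, ¥11,000; squared poverty gap index (FGT₂) = 0.173077.
Reduction = 0.217456 − 0.173077 = 0.0444.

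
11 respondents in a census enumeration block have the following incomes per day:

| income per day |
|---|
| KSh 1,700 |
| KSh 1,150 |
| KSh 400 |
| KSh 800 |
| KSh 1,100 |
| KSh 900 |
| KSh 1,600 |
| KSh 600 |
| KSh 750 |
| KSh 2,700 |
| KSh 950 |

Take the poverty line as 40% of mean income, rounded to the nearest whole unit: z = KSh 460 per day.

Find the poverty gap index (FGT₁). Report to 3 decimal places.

0.012

Below the line: KSh 400 (q = 1 of N = 11).
Normalized shortfalls: (460−400)/460 = 0.1304.
Σ = 0.130435. Dividing by the full population N = 11 gives P₁ = 0.012.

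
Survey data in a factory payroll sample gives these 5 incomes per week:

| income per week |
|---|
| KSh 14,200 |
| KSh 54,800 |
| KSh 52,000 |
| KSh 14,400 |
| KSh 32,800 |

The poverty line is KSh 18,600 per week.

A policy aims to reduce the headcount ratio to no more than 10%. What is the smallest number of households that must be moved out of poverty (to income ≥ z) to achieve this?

Currently q = 2 of N = 5 are below the line (H = 0.400).
A headcount ratio of at most 10% allows at most ⌊0.10 × 5⌋ = 0 poor households.
So at least 2 − 0 = 2 must be lifted.

2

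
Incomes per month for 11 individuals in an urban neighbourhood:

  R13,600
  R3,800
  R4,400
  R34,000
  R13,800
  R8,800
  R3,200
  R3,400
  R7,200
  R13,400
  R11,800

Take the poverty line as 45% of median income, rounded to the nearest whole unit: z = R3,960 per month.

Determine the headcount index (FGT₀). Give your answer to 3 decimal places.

0.273

3 of the 11 individuals have income below R3,960.
H = 3/11 = 0.273.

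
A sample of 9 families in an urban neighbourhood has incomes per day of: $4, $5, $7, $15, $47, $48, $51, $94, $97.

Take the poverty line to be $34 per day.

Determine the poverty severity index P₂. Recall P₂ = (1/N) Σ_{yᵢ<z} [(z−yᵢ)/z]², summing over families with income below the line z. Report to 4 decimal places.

Below z: $4, $5, $7, $15 (q = 4 of N = 9).
Shortfall ratios: (34−4)/34 = 0.8824; (34−5)/34 = 0.8529; (34−7)/34 = 0.7941; (34−15)/34 = 0.5588.
Squared: 0.7785; 0.7275; 0.6306; 0.3123.
Sum = 2.448962; P₂ = 2.448962 / 9 = 0.2721.

0.2721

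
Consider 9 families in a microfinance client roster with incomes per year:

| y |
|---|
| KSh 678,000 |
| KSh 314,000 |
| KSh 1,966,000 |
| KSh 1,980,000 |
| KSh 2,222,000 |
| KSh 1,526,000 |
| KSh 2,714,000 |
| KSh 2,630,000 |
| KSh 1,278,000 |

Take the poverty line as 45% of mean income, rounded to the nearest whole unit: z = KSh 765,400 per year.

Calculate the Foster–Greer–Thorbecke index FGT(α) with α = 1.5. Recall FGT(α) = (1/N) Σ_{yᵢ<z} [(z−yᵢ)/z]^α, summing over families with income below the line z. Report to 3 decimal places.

Below z: KSh 314,000, KSh 678,000 (q = 2 of N = 9).
Gap ratios (z−y)/z: (765400−314000)/765400 = 0.5898; (765400−678000)/765400 = 0.1142.
Raised to α = 1.5: 0.45291; 0.03859.
Sum = 0.491494; FGT(1.5) = 0.491494 / 9 = 0.055.

0.055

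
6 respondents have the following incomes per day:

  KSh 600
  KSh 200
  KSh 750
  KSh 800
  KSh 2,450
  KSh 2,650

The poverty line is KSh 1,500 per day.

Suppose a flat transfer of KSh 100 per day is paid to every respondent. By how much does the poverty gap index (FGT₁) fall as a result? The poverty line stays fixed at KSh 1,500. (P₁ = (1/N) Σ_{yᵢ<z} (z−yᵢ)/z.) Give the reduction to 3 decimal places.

Before: below the line — KSh 200, KSh 600, KSh 750, KSh 800; poverty gap index (FGT₁) = 0.40556.
After the KSh 100 transfer: below the line — KSh 300, KSh 700, KSh 850, KSh 900; poverty gap index (FGT₁) = 0.36111.
Reduction = 0.40556 − 0.36111 = 0.044.

0.044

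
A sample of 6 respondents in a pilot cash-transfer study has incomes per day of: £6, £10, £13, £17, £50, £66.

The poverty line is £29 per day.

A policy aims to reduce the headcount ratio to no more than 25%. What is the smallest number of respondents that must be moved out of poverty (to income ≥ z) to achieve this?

4 of the 6 respondents are poor, so H = 4/6 = 0.667.
A headcount ratio of at most 25% allows at most ⌊0.25 × 6⌋ = 1 poor respondents.
So at least 4 − 1 = 3 must be lifted.

3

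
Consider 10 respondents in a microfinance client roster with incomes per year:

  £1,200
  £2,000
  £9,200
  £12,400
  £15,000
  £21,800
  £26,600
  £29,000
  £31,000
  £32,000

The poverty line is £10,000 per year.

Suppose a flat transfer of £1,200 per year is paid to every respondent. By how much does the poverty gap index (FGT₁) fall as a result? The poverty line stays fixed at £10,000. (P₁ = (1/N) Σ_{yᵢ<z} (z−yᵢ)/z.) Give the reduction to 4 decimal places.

Before: below the line — £1,200, £2,000, £9,200; poverty gap index (FGT₁) = 0.176000.
After the £1,200 transfer: below the line — £2,400, £3,200; poverty gap index (FGT₁) = 0.144000.
Reduction = 0.176000 − 0.144000 = 0.0320.

0.0320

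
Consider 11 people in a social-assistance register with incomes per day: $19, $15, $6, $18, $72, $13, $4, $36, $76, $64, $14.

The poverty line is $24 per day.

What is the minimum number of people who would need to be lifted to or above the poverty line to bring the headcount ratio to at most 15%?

6

7 of the 11 people are poor, so H = 7/11 = 0.636.
A headcount ratio of at most 15% allows at most ⌊0.15 × 11⌋ = 1 poor people.
So at least 7 − 1 = 6 must be lifted.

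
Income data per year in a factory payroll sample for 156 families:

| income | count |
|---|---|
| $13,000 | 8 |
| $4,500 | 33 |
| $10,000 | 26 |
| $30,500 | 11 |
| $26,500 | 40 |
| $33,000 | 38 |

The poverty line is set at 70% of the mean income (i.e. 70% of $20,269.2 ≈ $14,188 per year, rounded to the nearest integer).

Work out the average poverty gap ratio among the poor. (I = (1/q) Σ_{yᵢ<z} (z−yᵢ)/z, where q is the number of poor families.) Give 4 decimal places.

Below z: 33×$4,500, 26×$10,000, 8×$13,000 (q = 67 of N = 156).
Relative gaps: 0.6828 (×33), 0.2952 (×26), 0.0837 (×8); sum = 30.877925.
I averages over the q = 67 poor units only: 30.877925 / 67 = 0.4609.

0.4609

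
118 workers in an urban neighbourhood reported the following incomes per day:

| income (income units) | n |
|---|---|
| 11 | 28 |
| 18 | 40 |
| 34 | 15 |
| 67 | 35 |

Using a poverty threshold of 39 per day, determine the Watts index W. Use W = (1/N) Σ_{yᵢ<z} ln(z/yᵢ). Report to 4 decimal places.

Incomes under z: 28×11, 40×18, 15×34 (q = 83 of N = 118).
ln(z/y) terms: ln(39/11) = 1.2657 (×28); ln(39/18) = 0.7732 (×40); ln(39/34) = 0.1372 (×15).
W = 68.424271 / 118 = 0.5799.

0.5799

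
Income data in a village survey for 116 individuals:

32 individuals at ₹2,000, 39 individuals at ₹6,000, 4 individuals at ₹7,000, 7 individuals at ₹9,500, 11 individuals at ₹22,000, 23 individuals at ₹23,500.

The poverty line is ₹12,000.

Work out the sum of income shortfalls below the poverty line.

₹591,500

Below z: 32×₹2,000, 39×₹6,000, 4×₹7,000, 7×₹9,500 (q = 82 of N = 116).
Individual gaps: 32×(12000−2000) = 320000; 39×(12000−6000) = 234000; 4×(12000−7000) = 20000; 7×(12000−9500) = 17500.
Aggregate gap = ₹591,500.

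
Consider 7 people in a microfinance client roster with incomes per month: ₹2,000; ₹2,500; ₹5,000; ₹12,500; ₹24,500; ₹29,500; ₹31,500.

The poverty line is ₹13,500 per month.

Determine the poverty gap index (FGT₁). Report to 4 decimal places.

Below the line: ₹2,000, ₹2,500, ₹5,000, ₹12,500 (q = 4 of N = 7).
Shortfall ratios: (13500−2000)/13500 = 0.8519; (13500−2500)/13500 = 0.8148; (13500−5000)/13500 = 0.6296; (13500−12500)/13500 = 0.0741.
Σ = 2.370370. Dividing by the full population N = 7 gives P₁ = 0.3386.

0.3386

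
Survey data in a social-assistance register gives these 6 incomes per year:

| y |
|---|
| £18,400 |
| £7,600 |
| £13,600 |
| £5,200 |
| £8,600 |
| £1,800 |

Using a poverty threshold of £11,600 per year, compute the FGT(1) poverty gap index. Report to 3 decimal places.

Below the line: £1,800, £5,200, £7,600, £8,600 (q = 4 of N = 6).
Relative gaps: (11600−1800)/11600 = 0.8448; (11600−5200)/11600 = 0.5517; (11600−7600)/11600 = 0.3448; (11600−8600)/11600 = 0.2586.
Σ = 2.000000. Dividing by the full population N = 6 gives P₁ = 0.333.

0.333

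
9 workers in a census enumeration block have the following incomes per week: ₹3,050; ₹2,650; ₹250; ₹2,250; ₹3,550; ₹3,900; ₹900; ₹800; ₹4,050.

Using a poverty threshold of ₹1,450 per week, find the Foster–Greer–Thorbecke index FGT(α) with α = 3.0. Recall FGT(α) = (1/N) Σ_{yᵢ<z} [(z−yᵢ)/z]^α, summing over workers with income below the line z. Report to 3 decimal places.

0.079

Poor units: ₹250, ₹800, ₹900 (q = 3 of N = 9).
Normalized shortfalls: (1450−250)/1450 = 0.8276; (1450−800)/1450 = 0.4483; (1450−900)/1450 = 0.3793.
Raised to α = 3.0: 0.56681; 0.09008; 0.05457.
Sum = 0.711468; FGT(3.0) = 0.711468 / 9 = 0.079.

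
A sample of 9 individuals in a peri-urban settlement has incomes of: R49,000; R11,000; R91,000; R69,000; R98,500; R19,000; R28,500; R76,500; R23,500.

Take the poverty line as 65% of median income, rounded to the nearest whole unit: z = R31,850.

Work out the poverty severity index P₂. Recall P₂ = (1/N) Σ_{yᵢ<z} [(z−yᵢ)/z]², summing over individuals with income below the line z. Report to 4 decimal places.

0.0746

Incomes under z: R11,000, R19,000, R23,500, R28,500 (q = 4 of N = 9).
Normalized shortfalls: (31850−11000)/31850 = 0.6546; (31850−19000)/31850 = 0.4035; (31850−23500)/31850 = 0.2622; (31850−28500)/31850 = 0.1052.
Squared: 0.4285; 0.1628; 0.0687; 0.0111.
Sum = 0.671111; P₂ = 0.671111 / 9 = 0.0746.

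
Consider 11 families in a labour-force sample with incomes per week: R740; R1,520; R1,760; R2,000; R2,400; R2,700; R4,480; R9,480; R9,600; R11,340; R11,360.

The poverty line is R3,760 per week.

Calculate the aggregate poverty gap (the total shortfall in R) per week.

Below z: R740, R1,520, R1,760, R2,000, R2,400, R2,700 (q = 6 of N = 11).
Individual gaps: 3760−740 = 3020; 3760−1520 = 2240; 3760−1760 = 2000; 3760−2000 = 1760; 3760−2400 = 1360; 3760−2700 = 1060.
Aggregate gap = R11,440.

R11,440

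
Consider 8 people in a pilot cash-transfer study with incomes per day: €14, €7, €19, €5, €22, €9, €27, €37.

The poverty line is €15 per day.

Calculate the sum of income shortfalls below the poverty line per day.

€25

Below the line: €5, €7, €9, €14 (q = 4 of N = 8).
Individual gaps: 15−5 = 10; 15−7 = 8; 15−9 = 6; 15−14 = 1.
Aggregate gap = €25.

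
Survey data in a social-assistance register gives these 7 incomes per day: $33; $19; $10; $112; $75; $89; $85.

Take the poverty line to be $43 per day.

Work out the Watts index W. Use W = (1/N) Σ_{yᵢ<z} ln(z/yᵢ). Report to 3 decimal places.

Poor units: $10, $19, $33 (q = 3 of N = 7).
ln(z/y) terms: ln(43/10) = 1.4586; ln(43/19) = 0.8168; ln(43/33) = 0.2647.
W = 2.540069 / 7 = 0.363.

0.363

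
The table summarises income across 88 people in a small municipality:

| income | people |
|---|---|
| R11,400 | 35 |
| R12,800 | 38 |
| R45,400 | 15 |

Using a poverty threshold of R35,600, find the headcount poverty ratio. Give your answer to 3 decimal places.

0.830

73 of the 88 people have income below R35,600.
H = 73/88 = 0.830.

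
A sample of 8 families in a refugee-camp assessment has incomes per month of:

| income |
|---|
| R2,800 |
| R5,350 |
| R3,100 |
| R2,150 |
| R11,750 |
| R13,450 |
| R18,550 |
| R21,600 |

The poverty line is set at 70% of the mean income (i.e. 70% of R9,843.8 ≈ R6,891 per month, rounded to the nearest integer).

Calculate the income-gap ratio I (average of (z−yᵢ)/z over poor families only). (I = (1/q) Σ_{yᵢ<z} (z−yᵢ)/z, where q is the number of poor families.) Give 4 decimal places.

0.5139

Poor units: R2,150, R2,800, R3,100, R5,350 (q = 4 of N = 8).
Relative gaps: 0.6880, 0.5937, 0.5501, 0.2236; sum = 2.055435.
The income-gap ratio divides by q (the poor only): 2.055435 / 4 = 0.5139.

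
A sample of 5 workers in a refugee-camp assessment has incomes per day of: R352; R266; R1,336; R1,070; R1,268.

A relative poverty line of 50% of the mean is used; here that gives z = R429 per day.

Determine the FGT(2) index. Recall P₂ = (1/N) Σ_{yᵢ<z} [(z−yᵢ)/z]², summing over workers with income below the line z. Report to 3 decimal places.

0.035

Below the line: R266, R352 (q = 2 of N = 5).
Normalized shortfalls: (429−266)/429 = 0.3800; (429−352)/429 = 0.1795.
Squared: 0.1444; 0.0322.
Sum = 0.176580; P₂ = 0.176580 / 5 = 0.035.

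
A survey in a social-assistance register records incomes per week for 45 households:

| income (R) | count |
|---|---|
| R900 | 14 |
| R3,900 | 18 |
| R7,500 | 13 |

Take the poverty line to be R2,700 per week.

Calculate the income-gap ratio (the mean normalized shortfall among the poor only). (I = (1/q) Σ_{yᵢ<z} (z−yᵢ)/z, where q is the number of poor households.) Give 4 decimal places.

0.6667

Poor units: 14×R900 (q = 14 of N = 45).
Relative gaps: 0.6667 (×14); sum = 9.333333.
I averages over the q = 14 poor units only: 9.333333 / 14 = 0.6667.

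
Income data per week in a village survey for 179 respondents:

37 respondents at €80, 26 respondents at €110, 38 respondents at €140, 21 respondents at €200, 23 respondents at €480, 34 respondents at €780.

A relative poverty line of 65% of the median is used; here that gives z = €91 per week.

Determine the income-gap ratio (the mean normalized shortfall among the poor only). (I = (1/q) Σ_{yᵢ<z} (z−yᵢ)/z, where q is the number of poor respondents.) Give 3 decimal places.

Below the line: 37×€80 (q = 37 of N = 179).
Relative gaps: 0.1209 (×37); sum = 4.472527.
The income-gap ratio divides by q (the poor only): 4.472527 / 37 = 0.121.

0.121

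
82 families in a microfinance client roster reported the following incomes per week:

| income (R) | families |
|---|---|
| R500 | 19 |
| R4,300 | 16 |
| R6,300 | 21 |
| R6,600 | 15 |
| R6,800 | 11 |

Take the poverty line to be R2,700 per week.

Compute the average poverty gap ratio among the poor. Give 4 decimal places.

Below z: 19×R500 (q = 19 of N = 82).
Relative gaps: 0.8148 (×19); sum = 15.481481.
The income-gap ratio divides by q (the poor only): 15.481481 / 19 = 0.8148.

0.8148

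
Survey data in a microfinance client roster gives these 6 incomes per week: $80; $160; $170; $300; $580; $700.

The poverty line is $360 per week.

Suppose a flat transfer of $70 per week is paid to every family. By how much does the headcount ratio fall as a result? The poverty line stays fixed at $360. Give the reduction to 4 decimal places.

Before: below the line — $80, $160, $170, $300; headcount ratio = 0.666667.
After the $70 transfer: below the line — $150, $230, $240; headcount ratio = 0.500000.
Reduction = 0.666667 − 0.500000 = 0.1667.

0.1667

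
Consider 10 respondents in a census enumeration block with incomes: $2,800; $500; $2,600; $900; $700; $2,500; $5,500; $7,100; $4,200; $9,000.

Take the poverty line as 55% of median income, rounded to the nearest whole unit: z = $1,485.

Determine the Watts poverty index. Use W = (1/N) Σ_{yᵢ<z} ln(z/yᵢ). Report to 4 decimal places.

Incomes under z: $500, $700, $900 (q = 3 of N = 10).
Log shortfalls: ln(1485/500) = 1.0886; ln(1485/700) = 0.7521; ln(1485/900) = 0.5008.
W = 2.341427 / 10 = 0.2341.

0.2341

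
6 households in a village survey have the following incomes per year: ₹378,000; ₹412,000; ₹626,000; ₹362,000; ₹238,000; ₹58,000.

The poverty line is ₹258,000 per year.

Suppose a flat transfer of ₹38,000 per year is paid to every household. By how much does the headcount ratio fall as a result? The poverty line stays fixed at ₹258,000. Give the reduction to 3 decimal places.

0.167

Before: below the line — ₹58,000, ₹238,000; headcount ratio = 0.33333.
After the ₹38,000 transfer: below the line — ₹96,000; headcount ratio = 0.16667.
Reduction = 0.33333 − 0.16667 = 0.167.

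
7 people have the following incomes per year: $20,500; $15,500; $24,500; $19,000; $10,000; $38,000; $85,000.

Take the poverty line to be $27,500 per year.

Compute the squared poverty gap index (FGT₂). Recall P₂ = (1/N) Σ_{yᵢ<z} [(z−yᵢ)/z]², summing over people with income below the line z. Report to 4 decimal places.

Below z: $10,000, $15,500, $19,000, $20,500, $24,500 (q = 5 of N = 7).
Gap ratios (z−y)/z: (27500−10000)/27500 = 0.6364; (27500−15500)/27500 = 0.4364; (27500−19000)/27500 = 0.3091; (27500−20500)/27500 = 0.2545; (27500−24500)/27500 = 0.1091.
Squared: 0.4050; 0.1904; 0.0955; 0.0648; 0.0119.
Sum = 0.767603; P₂ = 0.767603 / 7 = 0.1097.

0.1097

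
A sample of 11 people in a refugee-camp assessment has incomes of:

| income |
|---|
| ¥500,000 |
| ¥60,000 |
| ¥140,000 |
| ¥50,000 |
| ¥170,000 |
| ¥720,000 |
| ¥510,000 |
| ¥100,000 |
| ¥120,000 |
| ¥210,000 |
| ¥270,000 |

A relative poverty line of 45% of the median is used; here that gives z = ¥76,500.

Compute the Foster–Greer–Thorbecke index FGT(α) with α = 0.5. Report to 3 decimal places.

Below z: ¥50,000, ¥60,000 (q = 2 of N = 11).
Gap ratios (z−y)/z: (76500−50000)/76500 = 0.3464; (76500−60000)/76500 = 0.2157.
Raised to α = 0.5: 0.58856; 0.46442.
Sum = 1.052982; FGT(0.5) = 1.052982 / 11 = 0.096.

0.096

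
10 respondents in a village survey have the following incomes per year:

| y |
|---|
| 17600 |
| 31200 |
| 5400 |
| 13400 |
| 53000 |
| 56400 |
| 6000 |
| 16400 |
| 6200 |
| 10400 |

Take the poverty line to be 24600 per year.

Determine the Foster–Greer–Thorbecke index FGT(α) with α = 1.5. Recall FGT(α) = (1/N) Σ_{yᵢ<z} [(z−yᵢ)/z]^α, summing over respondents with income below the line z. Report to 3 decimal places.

Below z: 5400, 6000, 6200, 10400, 13400, 16400, 17600 (q = 7 of N = 10).
Shortfall ratios: (24600−5400)/24600 = 0.7805; (24600−6000)/24600 = 0.7561; (24600−6200)/24600 = 0.7480; (24600−10400)/24600 = 0.5772; (24600−13400)/24600 = 0.4553; (24600−16400)/24600 = 0.3333; (24600−17600)/24600 = 0.2846.
Raised to α = 1.5: 0.68952; 0.65746; 0.64688; 0.43856; 0.30720; 0.19245; 0.15179.
Sum = 3.083864; FGT(1.5) = 3.083864 / 10 = 0.308.

0.308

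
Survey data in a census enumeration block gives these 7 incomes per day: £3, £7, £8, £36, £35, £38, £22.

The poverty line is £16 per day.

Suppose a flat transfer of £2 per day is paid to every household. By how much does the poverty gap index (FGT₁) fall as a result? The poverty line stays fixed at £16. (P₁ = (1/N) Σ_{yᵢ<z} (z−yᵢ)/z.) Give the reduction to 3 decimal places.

Before: below the line — £3, £7, £8; poverty gap index (FGT₁) = 0.26786.
After the £2 transfer: below the line — £5, £9, £10; poverty gap index (FGT₁) = 0.21429.
Reduction = 0.26786 − 0.21429 = 0.054.

0.054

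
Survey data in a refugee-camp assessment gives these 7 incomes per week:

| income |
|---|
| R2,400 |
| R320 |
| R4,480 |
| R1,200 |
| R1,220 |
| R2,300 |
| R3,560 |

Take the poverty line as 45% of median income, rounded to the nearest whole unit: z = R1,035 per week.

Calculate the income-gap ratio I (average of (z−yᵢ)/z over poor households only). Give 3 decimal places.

0.691

Incomes under z: R320 (q = 1 of N = 7).
Relative gaps: 0.6908; sum = 0.690821.
I averages over the q = 1 poor units only: 0.690821 / 1 = 0.691.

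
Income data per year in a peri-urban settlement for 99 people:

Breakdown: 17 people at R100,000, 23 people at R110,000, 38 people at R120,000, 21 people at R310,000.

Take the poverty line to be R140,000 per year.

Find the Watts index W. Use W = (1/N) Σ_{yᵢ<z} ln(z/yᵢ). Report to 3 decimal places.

Below the line: 17×R100,000, 23×R110,000, 38×R120,000 (q = 78 of N = 99).
Log gaps: ln(140000/100000) = 0.3365 (×17); ln(140000/110000) = 0.2412 (×23); ln(140000/120000) = 0.1542 (×38).
W = 17.124481 / 99 = 0.173.

0.173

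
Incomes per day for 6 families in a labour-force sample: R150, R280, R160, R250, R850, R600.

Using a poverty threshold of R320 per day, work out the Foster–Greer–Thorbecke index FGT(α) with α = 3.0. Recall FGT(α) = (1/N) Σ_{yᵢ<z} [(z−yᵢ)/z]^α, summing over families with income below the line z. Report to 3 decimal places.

Below the line: R150, R160, R250, R280 (q = 4 of N = 6).
Relative gaps: (320−150)/320 = 0.5312; (320−160)/320 = 0.5000; (320−250)/320 = 0.2188; (320−280)/320 = 0.1250.
Raised to α = 3.0: 0.14993; 0.12500; 0.01047; 0.00195.
Sum = 0.287354; FGT(3.0) = 0.287354 / 6 = 0.048.

0.048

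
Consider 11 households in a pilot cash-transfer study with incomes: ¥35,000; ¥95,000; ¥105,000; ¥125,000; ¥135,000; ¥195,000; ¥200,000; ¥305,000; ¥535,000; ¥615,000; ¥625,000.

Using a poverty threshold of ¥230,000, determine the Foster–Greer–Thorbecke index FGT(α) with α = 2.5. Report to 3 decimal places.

0.128

Below z: ¥35,000, ¥95,000, ¥105,000, ¥125,000, ¥135,000, ¥195,000, ¥200,000 (q = 7 of N = 11).
Gap ratios (z−y)/z: (230000−35000)/230000 = 0.8478; (230000−95000)/230000 = 0.5870; (230000−105000)/230000 = 0.5435; (230000−125000)/230000 = 0.4565; (230000−135000)/230000 = 0.4130; (230000−195000)/230000 = 0.1522; (230000−200000)/230000 = 0.1304.
Raised to α = 2.5: 0.66186; 0.26395; 0.21775; 0.14082; 0.10965; 0.00903; 0.00614.
Sum = 1.409195; FGT(2.5) = 1.409195 / 11 = 0.128.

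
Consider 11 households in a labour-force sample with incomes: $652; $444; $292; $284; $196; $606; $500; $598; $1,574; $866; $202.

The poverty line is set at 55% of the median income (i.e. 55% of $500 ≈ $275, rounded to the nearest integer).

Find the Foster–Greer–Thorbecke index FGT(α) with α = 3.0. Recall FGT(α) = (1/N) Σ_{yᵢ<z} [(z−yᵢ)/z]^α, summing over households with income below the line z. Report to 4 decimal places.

Poor units: $196, $202 (q = 2 of N = 11).
Normalized shortfalls: (275−196)/275 = 0.2873; (275−202)/275 = 0.2655.
Raised to α = 3.0: 0.02371; 0.01871.
Sum = 0.042413; FGT(3.0) = 0.042413 / 11 = 0.0039.

0.0039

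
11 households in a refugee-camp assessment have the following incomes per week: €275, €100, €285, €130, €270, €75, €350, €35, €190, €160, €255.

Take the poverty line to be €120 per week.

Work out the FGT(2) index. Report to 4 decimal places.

Incomes under z: €35, €75, €100 (q = 3 of N = 11).
Normalized shortfalls: (120−35)/120 = 0.7083; (120−75)/120 = 0.3750; (120−100)/120 = 0.1667.
Squared: 0.5017; 0.1406; 0.0278.
Sum = 0.670139; P₂ = 0.670139 / 11 = 0.0609.

0.0609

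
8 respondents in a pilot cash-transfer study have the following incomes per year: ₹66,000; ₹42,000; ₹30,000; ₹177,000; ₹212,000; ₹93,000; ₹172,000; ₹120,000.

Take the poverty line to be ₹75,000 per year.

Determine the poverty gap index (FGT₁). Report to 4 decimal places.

0.1450

Incomes under z: ₹30,000, ₹42,000, ₹66,000 (q = 3 of N = 8).
Shortfall ratios: (75000−30000)/75000 = 0.6000; (75000−42000)/75000 = 0.4400; (75000−66000)/75000 = 0.1200.
Sum of shortfalls = 1.160000; P₁ averages over all N: 1.160000 / 8 = 0.1450.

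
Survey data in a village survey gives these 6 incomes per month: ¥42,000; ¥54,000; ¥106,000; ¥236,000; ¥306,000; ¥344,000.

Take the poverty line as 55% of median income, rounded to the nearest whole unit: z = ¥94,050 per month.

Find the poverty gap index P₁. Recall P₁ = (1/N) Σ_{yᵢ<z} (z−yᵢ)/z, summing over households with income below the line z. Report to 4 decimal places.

0.1632

Poor units: ¥42,000, ¥54,000 (q = 2 of N = 6).
Normalized shortfalls: (94050−42000)/94050 = 0.5534; (94050−54000)/94050 = 0.4258.
Σ = 0.979266. Dividing by the full population N = 6 gives P₁ = 0.1632.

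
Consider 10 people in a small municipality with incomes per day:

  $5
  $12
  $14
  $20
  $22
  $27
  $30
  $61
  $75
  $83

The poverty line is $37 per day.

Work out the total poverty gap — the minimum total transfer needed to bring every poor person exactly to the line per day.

$129

Below z: $5, $12, $14, $20, $22, $27, $30 (q = 7 of N = 10).
Individual gaps: 37−5 = 32; 37−12 = 25; 37−14 = 23; 37−20 = 17; 37−22 = 15; 37−27 = 10; 37−30 = 7.
Aggregate gap = $129.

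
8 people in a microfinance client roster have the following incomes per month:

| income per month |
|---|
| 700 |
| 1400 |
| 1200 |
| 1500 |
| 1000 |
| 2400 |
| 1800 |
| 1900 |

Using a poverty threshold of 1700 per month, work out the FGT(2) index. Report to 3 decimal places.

0.081

Incomes under z: 700, 1000, 1200, 1400, 1500 (q = 5 of N = 8).
Shortfall ratios: (1700−700)/1700 = 0.5882; (1700−1000)/1700 = 0.4118; (1700−1200)/1700 = 0.2941; (1700−1400)/1700 = 0.1765; (1700−1500)/1700 = 0.1176.
Squared: 0.3460; 0.1696; 0.0865; 0.0311; 0.0138.
Sum = 0.647059; P₂ = 0.647059 / 8 = 0.081.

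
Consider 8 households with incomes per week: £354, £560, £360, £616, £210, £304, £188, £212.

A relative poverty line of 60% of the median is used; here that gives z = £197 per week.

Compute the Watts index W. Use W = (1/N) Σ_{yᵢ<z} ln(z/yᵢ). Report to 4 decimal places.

Incomes under z: £188 (q = 1 of N = 8).
ln(z/y) terms: ln(197/188) = 0.0468.
W = 0.046762 / 8 = 0.0058.

0.0058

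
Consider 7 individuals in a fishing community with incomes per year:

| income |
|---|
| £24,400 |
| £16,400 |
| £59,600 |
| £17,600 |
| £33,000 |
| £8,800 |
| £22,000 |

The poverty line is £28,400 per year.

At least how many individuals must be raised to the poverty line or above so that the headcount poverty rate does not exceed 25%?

4

Currently q = 5 of N = 7 are below the line (H = 0.714).
A headcount ratio of at most 25% allows at most ⌊0.25 × 7⌋ = 1 poor individuals.
So at least 5 − 1 = 4 must be lifted.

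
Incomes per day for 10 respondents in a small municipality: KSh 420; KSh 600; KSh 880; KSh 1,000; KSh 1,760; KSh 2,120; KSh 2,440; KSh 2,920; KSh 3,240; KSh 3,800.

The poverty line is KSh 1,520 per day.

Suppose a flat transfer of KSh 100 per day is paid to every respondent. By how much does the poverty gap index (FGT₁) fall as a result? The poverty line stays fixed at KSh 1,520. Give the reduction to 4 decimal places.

0.0263

Before: below the line — KSh 420, KSh 600, KSh 880, KSh 1,000; poverty gap index (FGT₁) = 0.209211.
After the KSh 100 transfer: below the line — KSh 520, KSh 700, KSh 980, KSh 1,100; poverty gap index (FGT₁) = 0.182895.
Reduction = 0.209211 − 0.182895 = 0.0263.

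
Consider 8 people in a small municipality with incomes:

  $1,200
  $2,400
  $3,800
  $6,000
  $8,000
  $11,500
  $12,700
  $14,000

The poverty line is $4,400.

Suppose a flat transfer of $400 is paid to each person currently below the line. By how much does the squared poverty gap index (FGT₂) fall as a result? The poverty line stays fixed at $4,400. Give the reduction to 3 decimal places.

Before: below the line — $1,200, $2,400, $3,800; squared poverty gap index (FGT₂) = 0.09427.
After the $400 transfer: below the line — $1,600, $2,800, $4,200; squared poverty gap index (FGT₂) = 0.06741.
Reduction = 0.09427 − 0.06741 = 0.027.

0.027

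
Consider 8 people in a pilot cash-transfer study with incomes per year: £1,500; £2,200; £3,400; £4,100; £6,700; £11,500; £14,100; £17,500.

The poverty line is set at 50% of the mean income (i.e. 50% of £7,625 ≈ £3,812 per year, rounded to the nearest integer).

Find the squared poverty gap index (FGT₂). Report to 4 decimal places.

Poor units: £1,500, £2,200, £3,400 (q = 3 of N = 8).
Relative gaps: (3812−1500)/3812 = 0.6065; (3812−2200)/3812 = 0.4229; (3812−3400)/3812 = 0.1081.
Squared: 0.3678; 0.1788; 0.0117.
Sum = 0.558354; P₂ = 0.558354 / 8 = 0.0698.

0.0698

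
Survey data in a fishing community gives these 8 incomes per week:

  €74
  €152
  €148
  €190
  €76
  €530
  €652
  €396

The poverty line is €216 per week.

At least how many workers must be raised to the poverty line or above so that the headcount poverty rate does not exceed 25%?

5 of the 8 workers are poor, so H = 5/8 = 0.625.
A headcount ratio of at most 25% allows at most ⌊0.25 × 8⌋ = 2 poor workers.
So at least 5 − 2 = 3 must be lifted.

3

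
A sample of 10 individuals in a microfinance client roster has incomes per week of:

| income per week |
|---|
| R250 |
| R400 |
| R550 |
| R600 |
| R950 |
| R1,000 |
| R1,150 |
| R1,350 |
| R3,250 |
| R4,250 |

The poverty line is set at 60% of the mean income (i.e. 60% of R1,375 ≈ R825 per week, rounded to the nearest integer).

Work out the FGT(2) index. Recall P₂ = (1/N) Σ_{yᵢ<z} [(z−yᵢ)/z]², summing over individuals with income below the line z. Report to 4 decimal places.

Incomes under z: R250, R400, R550, R600 (q = 4 of N = 10).
Relative gaps: (825−250)/825 = 0.6970; (825−400)/825 = 0.5152; (825−550)/825 = 0.3333; (825−600)/825 = 0.2727.
Squared: 0.4858; 0.2654; 0.1111; 0.0744.
Sum = 0.936639; P₂ = 0.936639 / 10 = 0.0937.

0.0937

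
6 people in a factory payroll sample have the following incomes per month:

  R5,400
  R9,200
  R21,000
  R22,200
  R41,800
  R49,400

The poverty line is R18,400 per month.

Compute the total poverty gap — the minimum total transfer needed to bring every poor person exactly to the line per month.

R22,200

Incomes under z: R5,400, R9,200 (q = 2 of N = 6).
Individual gaps: 18400−5400 = 13000; 18400−9200 = 9200.
Aggregate gap = R22,200.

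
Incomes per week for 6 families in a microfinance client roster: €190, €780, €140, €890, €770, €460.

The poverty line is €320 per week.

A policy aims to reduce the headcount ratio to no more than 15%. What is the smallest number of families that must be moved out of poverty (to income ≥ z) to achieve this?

2

2 of the 6 families are poor, so H = 2/6 = 0.333.
A headcount ratio of at most 15% allows at most ⌊0.15 × 6⌋ = 0 poor families.
So at least 2 − 0 = 2 must be lifted.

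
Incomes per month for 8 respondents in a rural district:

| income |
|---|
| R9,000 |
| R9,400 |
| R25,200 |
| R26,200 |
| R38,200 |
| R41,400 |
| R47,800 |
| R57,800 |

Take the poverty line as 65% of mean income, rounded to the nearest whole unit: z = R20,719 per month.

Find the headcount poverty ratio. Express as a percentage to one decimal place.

25.0%

2 of the 8 respondents have income below R20,719.
H = 2/8 = 25.0%.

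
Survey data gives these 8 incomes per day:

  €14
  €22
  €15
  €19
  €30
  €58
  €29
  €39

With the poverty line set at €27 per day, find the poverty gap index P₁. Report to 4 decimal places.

0.1759

Below the line: €14, €15, €19, €22 (q = 4 of N = 8).
Relative gaps: (27−14)/27 = 0.4815; (27−15)/27 = 0.4444; (27−19)/27 = 0.2963; (27−22)/27 = 0.1852.
Sum of shortfalls = 1.407407; P₁ averages over all N: 1.407407 / 8 = 0.1759.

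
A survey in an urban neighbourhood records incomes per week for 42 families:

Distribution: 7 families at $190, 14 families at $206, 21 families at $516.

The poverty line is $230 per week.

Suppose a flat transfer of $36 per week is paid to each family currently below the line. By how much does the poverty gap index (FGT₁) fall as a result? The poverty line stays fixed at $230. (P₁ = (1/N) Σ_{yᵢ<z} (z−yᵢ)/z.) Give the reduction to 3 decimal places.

Before: below the line — 7×$190, 14×$206; poverty gap index (FGT₁) = 0.06377.
After the $36 transfer: below the line — 7×$226; poverty gap index (FGT₁) = 0.00290.
Reduction = 0.06377 − 0.00290 = 0.061.

0.061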